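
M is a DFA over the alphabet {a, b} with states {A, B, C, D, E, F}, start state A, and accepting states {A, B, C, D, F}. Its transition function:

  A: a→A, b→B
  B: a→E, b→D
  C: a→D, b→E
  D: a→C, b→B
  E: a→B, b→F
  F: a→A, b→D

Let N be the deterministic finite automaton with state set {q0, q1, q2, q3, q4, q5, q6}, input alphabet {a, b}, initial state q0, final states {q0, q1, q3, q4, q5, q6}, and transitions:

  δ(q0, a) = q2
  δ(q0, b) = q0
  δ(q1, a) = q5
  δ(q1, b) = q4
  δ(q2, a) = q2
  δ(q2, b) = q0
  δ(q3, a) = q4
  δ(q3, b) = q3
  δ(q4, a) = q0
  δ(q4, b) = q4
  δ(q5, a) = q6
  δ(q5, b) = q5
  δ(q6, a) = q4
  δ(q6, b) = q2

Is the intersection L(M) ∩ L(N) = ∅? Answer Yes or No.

No

The empty string ε is accepted by both M and N.
Hence L(M) ∩ L(N) ≠ ∅.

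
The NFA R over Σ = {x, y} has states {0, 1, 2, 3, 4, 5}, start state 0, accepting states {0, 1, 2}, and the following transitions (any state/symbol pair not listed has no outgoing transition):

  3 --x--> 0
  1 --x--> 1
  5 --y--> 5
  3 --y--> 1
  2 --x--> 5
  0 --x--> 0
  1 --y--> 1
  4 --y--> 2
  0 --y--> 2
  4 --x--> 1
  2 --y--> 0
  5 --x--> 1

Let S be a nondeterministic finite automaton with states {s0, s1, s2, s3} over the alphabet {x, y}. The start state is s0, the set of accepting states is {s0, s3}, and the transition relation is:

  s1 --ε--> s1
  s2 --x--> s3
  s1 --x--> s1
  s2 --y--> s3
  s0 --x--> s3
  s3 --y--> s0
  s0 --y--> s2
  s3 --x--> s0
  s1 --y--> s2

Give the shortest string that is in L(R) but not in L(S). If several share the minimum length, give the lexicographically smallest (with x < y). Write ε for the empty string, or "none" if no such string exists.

The string y is accepted by R but not by S.
No shorter string lies in the difference, and y is the lexicographically first length-1 string in L(R) \ L(S).

y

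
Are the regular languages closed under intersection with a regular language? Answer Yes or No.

This is a special case of closure under intersection: the product of the two DFAs, accepting on F₁ × F₂, recognises the intersection.
So the regular languages are closed under intersection with a regular language.

Yes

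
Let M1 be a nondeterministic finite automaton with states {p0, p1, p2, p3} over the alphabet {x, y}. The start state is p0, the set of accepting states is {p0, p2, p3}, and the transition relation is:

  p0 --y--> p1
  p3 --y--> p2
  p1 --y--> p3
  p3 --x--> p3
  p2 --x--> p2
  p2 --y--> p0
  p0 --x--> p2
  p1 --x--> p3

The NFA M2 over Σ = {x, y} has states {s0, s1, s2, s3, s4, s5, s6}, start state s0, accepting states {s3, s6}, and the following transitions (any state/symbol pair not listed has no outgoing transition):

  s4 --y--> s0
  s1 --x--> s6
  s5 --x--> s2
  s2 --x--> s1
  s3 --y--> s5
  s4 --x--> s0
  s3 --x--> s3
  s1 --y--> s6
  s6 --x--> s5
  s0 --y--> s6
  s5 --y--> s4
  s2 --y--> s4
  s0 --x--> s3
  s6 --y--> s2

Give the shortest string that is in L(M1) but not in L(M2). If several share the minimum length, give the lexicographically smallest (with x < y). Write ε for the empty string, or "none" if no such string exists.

The empty string ε is accepted by M1 but not by M2.
Since ε is the unique shortest string, it is the required witness.

ε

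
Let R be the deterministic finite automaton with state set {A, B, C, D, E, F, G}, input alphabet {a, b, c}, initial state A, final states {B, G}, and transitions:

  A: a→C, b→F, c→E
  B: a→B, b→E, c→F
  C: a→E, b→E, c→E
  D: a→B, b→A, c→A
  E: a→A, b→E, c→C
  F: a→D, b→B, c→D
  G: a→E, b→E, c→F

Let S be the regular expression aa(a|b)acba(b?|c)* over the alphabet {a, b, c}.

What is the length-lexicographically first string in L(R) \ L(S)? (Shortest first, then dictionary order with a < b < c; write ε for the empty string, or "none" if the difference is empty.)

bb

The string bb is accepted by R but not by S.
No shorter string lies in the difference, and bb is the lexicographically first length-2 string in L(R) \ L(S).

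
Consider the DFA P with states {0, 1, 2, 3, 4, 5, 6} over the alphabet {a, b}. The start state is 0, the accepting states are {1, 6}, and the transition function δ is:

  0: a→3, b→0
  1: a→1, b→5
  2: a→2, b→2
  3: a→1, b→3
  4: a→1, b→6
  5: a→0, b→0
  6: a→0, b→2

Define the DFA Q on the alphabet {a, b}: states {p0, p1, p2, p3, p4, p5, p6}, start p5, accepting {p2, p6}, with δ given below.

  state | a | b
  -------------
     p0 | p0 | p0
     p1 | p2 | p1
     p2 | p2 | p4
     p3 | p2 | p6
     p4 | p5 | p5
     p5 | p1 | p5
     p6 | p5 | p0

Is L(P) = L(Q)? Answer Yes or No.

Exploring the product automaton P × Q from the start pair (0, p5), following both machines on each input symbol, reaches 4 state pairs: (0, p5), (3, p1), (1, p2), (5, p4).
P accepts in {1, 6} and Q accepts in {p2, p6}. In every reachable pair the two components are either both accepting — (1, p2) — or both non-accepting, so no string is accepted by exactly one of the machines: L(P) \ L(Q) and L(Q) \ L(P) are both empty.
Hence every string is accepted by P iff it is accepted by Q, and the two languages coincide.

Yes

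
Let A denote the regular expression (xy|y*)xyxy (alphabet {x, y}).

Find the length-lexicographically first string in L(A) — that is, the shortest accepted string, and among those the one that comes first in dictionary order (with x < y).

By inspection of the expression, no string of length less than 4 matches, and xyxy is the lexicographically first match of length 4.

xyxy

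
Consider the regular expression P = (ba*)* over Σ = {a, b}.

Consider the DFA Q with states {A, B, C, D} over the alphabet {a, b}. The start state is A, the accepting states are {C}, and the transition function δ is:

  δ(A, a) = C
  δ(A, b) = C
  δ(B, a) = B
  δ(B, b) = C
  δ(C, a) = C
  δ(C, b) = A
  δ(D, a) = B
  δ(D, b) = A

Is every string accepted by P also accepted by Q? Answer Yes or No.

The empty string ε is in L(P) but not in L(Q).
So L(P) ⊄ L(Q).

No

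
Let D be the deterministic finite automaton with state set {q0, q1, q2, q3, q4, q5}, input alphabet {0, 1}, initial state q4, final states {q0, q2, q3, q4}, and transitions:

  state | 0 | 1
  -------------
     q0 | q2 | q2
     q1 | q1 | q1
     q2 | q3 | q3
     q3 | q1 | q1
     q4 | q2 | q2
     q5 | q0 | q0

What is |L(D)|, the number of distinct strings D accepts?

The useful subgraph on states {q2, q3, q4} is acyclic, so L(D) is finite; the longest accepting path visits 3 useful states, giving maximum string length 2.
Counting accepting paths from q4 by length: 1 of length 0, 2 of length 1, 4 of length 2. Total 7.

7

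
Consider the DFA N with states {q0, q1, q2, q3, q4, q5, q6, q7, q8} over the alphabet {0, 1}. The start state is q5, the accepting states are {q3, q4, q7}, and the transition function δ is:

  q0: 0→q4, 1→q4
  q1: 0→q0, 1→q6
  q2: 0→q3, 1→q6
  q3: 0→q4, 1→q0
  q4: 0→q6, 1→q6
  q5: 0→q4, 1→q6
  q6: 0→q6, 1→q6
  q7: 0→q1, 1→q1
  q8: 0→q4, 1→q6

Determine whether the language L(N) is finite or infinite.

The useful states (reachable from q5 and able to reach an accepting state) are {q4, q5}.
Restricted to these states the transition graph has no cycle, so every accepting path has bounded length and L is finite.

finite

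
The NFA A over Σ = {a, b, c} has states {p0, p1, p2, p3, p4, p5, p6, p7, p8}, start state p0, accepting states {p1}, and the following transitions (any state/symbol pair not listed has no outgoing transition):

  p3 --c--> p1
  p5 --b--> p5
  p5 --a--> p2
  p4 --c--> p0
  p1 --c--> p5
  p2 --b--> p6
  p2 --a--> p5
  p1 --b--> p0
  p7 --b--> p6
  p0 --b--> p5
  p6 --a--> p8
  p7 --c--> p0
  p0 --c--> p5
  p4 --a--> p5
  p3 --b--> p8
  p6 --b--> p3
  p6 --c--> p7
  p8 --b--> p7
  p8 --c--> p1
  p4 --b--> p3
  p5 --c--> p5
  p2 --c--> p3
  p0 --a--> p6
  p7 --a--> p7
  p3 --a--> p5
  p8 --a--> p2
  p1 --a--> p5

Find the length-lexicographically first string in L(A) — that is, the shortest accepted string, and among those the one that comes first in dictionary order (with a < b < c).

aac

A breadth-first search from p0 reaches an accepting state first via the path p0 → p6 → p8 → p1 on input aac.
No string of length < 3 is accepted (BFS exhausts all shorter strings without reaching an accepting state), and aac is the lexicographically least accepting string of length 3.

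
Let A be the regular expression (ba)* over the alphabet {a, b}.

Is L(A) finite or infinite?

infinite

The expression contains a Kleene star applied to a subexpression that matches at least one nonempty string, so it matches strings of unbounded length.
Hence L(A) is infinite.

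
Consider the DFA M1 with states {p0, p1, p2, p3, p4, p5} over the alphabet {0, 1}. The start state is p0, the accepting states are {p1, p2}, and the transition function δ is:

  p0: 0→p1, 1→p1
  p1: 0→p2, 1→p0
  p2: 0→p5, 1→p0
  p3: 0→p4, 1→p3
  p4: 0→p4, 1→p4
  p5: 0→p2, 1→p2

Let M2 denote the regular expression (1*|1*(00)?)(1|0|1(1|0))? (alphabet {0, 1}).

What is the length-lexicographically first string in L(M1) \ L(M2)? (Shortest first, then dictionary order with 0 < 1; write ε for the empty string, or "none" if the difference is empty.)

010

The string 010 is accepted by M1 but not by M2.
No shorter string lies in the difference, and 010 is the lexicographically first length-3 string in L(M1) \ L(M2).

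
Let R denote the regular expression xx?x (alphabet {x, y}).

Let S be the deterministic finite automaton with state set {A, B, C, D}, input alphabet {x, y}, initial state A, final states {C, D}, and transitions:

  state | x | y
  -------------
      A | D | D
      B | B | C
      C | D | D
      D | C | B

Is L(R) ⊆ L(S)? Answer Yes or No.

Converting the expression R to a DFA (subset construction, then merging equivalent states) gives the minimal DFA with states {r0, r1, r2, r3, r4}, start state r0, accepting states {r3, r4} and transitions r0: x→r1, y→r2; r1: x→r3, y→r2; r2: x→r2, y→r2; r3: x→r4, y→r2; r4: x→r2, y→r2.
Exploring the product automaton R × S from the start pair (r0, A), following both machines on each input symbol, reaches 7 state pairs: (r0, A), (r1, D), (r2, D), (r3, C), (r2, B), (r2, C), (r4, D).
R accepts in {r3, r4} and S accepts in {C, D}. The reachable pairs whose R-component is accepting are (r3, C), (r4, D); in each of them the S-component is accepting too, so the product for L(R) \ L(S) (R-component accepting, S-component rejecting) has no reachable accepting pair and the difference is empty.
Hence every string in L(R) is also in L(S).

Yes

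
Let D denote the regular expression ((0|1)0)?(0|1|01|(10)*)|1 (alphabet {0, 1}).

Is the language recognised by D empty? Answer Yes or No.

The empty string ε matches the expression, so it belongs to L(D).
Since L(D) contains at least one string, it is not empty.

No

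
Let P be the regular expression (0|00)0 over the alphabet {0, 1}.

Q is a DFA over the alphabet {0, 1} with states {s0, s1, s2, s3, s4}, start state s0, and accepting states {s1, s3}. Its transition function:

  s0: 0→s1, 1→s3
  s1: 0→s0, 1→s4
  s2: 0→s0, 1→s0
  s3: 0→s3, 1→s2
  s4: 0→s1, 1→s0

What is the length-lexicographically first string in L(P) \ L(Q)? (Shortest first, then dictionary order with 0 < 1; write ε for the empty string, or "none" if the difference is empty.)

00

The string 00 is accepted by P but not by Q.
No shorter string lies in the difference, and 00 is the lexicographically first length-2 string in L(P) \ L(Q).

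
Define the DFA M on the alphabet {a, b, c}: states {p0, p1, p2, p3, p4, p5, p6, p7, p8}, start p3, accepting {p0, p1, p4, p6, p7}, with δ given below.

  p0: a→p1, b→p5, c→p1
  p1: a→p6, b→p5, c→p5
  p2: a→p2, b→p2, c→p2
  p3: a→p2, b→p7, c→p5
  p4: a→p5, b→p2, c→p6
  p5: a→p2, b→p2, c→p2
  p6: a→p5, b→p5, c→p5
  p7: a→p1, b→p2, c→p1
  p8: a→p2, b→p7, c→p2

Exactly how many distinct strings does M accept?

The useful subgraph on states {p1, p3, p6, p7} is acyclic, so L(M) is finite; the longest accepting path visits 4 useful states, giving maximum string length 3.
Counting accepting paths from p3 by length: 1 of length 1, 2 of length 2, 2 of length 3. Total 5.

5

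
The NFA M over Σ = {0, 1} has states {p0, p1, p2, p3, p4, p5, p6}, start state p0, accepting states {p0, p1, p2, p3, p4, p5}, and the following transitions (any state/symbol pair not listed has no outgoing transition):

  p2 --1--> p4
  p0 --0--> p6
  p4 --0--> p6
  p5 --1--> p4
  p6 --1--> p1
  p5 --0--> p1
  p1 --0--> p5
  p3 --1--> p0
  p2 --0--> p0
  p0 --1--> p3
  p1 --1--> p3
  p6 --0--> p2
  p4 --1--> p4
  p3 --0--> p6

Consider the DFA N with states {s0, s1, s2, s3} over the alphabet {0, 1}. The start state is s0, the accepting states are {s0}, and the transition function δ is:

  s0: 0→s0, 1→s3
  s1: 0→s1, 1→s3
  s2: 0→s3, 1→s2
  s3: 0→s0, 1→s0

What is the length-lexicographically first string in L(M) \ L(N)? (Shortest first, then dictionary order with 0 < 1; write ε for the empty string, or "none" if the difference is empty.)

The string 1 is accepted by M but not by N.
No shorter string lies in the difference, and 1 is the lexicographically first length-1 string in L(M) \ L(N).

1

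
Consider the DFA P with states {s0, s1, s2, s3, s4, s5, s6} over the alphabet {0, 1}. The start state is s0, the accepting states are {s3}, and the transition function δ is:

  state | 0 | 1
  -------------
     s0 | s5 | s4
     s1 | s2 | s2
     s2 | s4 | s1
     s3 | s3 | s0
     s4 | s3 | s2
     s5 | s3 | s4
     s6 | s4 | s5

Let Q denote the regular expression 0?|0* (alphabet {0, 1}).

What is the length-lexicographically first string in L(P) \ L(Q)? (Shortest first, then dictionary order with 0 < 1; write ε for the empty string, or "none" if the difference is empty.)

10

The string 10 is accepted by P but not by Q.
No shorter string lies in the difference, and 10 is the lexicographically first length-2 string in L(P) \ L(Q).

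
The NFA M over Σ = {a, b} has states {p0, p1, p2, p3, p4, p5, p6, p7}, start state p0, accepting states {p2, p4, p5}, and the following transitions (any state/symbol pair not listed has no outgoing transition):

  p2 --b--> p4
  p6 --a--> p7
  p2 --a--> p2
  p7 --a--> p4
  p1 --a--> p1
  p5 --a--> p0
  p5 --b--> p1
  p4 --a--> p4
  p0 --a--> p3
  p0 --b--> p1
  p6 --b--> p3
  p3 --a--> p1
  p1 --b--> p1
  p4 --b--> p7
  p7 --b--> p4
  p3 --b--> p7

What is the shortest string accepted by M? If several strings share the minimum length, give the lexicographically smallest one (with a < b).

aba

A breadth-first search from p0 reaches an accepting state first via the path p0 → p3 → p7 → p4 on input aba.
No string of length < 3 is accepted (BFS exhausts all shorter strings without reaching an accepting state), and aba is the lexicographically least accepting string of length 3.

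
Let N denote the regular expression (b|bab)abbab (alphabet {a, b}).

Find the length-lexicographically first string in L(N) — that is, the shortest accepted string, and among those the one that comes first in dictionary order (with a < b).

babbab

By inspection of the expression, no string of length less than 6 matches, and babbab is the lexicographically first match of length 6.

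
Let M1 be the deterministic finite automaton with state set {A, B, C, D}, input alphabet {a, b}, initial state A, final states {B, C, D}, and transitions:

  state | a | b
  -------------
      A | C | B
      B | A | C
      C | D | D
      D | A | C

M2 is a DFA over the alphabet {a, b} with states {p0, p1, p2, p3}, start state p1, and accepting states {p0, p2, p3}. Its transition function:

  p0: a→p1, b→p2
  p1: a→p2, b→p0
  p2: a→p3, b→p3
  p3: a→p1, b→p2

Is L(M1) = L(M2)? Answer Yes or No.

Yes

Exploring the product automaton M1 × M2 from the start pair (A, p1), following both machines on each input symbol, reaches 4 state pairs: (A, p1), (C, p2), (B, p0), (D, p3).
M1 accepts in {B, C, D} and M2 accepts in {p0, p2, p3}. In every reachable pair the two components are either both accepting — (C, p2), (B, p0), (D, p3) — or both non-accepting, so no string is accepted by exactly one of the machines: L(M1) \ L(M2) and L(M2) \ L(M1) are both empty.
Hence every string is accepted by M1 iff it is accepted by M2, and the two languages coincide.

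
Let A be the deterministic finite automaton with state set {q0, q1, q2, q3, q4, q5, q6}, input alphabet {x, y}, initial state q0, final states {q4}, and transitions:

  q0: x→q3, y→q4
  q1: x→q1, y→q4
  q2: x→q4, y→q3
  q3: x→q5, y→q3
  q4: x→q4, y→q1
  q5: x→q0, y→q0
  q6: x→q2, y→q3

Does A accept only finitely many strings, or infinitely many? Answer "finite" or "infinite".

infinite

State q3 is reachable from the start and can reach an accepting state, and it lies on the cycle q3 → q3.
Traversing that cycle any number of times yields accepted strings of unbounded length, so the language is infinite.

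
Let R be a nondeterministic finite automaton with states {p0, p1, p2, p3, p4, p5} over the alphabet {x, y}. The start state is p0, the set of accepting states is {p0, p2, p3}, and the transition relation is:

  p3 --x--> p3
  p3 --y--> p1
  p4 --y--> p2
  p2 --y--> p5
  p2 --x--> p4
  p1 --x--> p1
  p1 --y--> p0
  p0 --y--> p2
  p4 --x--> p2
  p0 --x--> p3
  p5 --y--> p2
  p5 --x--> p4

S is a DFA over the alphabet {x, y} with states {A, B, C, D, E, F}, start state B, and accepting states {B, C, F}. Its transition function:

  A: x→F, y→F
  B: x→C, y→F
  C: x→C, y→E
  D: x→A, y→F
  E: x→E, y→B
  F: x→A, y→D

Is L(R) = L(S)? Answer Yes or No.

Exploring the product automaton R × S from the start pair (p0, B), following both machines on each input symbol, reaches 6 state pairs: (p0, B), (p3, C), (p2, F), (p1, E), (p4, A), (p5, D).
R accepts in {p0, p2, p3} and S accepts in {B, C, F}. In every reachable pair the two components are either both accepting — (p0, B), (p3, C), (p2, F) — or both non-accepting, so no string is accepted by exactly one of the machines: L(R) \ L(S) and L(S) \ L(R) are both empty.
Hence every string is accepted by R iff it is accepted by S, and the two languages coincide.

Yes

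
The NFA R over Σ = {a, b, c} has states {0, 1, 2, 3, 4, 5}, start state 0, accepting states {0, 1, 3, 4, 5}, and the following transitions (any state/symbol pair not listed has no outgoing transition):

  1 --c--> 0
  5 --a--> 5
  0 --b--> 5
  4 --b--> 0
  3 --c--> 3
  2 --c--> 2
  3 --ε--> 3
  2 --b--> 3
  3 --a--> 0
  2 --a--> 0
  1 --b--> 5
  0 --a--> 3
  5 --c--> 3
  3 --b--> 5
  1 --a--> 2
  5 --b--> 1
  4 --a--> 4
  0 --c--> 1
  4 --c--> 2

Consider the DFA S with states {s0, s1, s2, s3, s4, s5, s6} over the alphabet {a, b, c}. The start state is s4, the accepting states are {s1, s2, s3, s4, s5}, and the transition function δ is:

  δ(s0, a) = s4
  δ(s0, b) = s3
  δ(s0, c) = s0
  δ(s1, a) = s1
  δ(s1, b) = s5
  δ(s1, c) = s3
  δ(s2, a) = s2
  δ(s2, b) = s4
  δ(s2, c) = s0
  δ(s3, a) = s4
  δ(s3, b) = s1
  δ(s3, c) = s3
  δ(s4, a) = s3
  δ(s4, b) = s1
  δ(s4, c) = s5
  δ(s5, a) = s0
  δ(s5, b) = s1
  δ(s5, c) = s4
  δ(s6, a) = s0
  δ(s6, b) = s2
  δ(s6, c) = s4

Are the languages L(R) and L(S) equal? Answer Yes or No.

Yes

Exploring the product automaton R × S from the start pair (0, s4), following both machines on each input symbol, reaches 5 state pairs: (0, s4), (3, s3), (5, s1), (1, s5), (2, s0).
R accepts in {0, 1, 3, 4, 5} and S accepts in {s1, s2, s3, s4, s5}. In every reachable pair the two components are either both accepting — (0, s4), (3, s3), (5, s1), (1, s5) — or both non-accepting, so no string is accepted by exactly one of the machines: L(R) \ L(S) and L(S) \ L(R) are both empty.
Hence every string is accepted by R iff it is accepted by S, and the two languages coincide.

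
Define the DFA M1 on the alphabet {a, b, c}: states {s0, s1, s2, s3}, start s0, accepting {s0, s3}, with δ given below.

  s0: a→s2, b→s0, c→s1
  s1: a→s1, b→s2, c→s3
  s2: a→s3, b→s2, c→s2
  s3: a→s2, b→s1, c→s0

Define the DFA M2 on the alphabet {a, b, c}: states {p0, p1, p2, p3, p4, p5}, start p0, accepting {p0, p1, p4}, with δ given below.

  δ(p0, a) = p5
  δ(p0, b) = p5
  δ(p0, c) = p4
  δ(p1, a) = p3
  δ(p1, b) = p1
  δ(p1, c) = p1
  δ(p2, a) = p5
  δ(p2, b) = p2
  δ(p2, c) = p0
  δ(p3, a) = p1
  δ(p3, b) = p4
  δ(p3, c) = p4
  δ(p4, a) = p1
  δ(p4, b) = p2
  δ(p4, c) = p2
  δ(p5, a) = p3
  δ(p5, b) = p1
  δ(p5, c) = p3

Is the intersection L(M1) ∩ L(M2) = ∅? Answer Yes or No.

No

The empty string ε is accepted by both M1 and M2.
Hence L(M1) ∩ L(M2) ≠ ∅.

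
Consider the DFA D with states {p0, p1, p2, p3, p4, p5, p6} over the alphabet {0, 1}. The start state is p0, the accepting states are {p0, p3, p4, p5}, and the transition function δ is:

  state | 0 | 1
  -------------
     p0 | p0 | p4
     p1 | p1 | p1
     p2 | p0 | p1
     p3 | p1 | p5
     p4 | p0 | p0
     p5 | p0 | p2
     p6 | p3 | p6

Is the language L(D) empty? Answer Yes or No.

The empty string ε is accepted: the run p0 ends in the accepting state p0.
Since at least one string is accepted, L(D) is not empty.

No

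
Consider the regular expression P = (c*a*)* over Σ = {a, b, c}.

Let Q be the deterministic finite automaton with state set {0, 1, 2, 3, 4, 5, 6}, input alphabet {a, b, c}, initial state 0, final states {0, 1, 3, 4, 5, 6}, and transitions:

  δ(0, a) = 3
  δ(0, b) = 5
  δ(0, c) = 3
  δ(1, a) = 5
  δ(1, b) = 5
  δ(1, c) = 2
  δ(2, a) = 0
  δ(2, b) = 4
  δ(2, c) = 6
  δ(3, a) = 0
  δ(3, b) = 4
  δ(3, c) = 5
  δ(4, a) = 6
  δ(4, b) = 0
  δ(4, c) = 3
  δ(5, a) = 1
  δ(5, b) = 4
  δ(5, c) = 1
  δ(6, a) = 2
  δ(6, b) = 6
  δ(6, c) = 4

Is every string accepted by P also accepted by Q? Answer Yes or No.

No

The string acac is in L(P) but not in L(Q).
So L(P) ⊄ L(Q).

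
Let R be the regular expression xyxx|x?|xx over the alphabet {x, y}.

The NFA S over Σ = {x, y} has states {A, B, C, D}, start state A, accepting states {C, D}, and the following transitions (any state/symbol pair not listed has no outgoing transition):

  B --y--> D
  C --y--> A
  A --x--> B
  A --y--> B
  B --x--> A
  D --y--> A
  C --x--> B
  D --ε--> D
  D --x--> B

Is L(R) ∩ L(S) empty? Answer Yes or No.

Yes

Converting the expression R to a DFA (subset construction, then merging equivalent states) gives the minimal DFA with states {r0, r1, r2, r3, r4, r5}, start state r0, accepting states {r0, r1, r3} and transitions r0: x→r1, y→r2; r1: x→r3, y→r4; r2: x→r2, y→r2; r3: x→r2, y→r2; r4: x→r5, y→r2; r5: x→r3, y→r2.
Exploring the product automaton R × S from the start pair (r0, A), following both machines on each input symbol, reaches 8 state pairs: (r0, A), (r1, B), (r2, B), (r3, A), (r4, D), (r2, A), (r2, D), (r5, B).
R accepts in {r0, r1, r3} and S accepts in {C, D}; no reachable pair has both components accepting, so no string drives both machines to acceptance simultaneously and L(R) ∩ L(S) = ∅.
So no string is accepted by both, and the intersection is empty.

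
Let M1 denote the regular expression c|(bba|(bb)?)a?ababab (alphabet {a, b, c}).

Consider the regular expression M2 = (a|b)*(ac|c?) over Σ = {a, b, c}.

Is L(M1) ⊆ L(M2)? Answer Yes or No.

Yes

Converting the expression M1 to a DFA (subset construction, then merging equivalent states) gives the minimal DFA with states {r0, r1, r2, r3, r4, r5, r6, r7, r8, r9, r10, r11}, start state r0, accepting states {r3} and transitions r0: a→r1, b→r2, c→r3; r1: a→r4, b→r5, c→r6; r2: a→r6, b→r7, c→r6; r3: a→r6, b→r6, c→r6; r4: a→r6, b→r5, c→r6; r5: a→r8, b→r6, c→r6; r6: a→r6, b→r6, c→r6; r7: a→r9, b→r6, c→r6; r8: a→r6, b→r10, c→r6; r9: a→r1, b→r5, c→r6; r10: a→r11, b→r6, c→r6; r11: a→r6, b→r3, c→r6.
Converting the expression M2 to a DFA (subset construction, then merging equivalent states) gives the minimal DFA with states {t0, t1, t2}, start state t0, accepting states {t0, t1} and transitions t0: a→t0, b→t0, c→t1; t1: a→t2, b→t2, c→t2; t2: a→t2, b→t2, c→t2.
Exploring the product automaton M1 × M2 from the start pair (r0, t0), following both machines on each input symbol, reaches 15 state pairs: (r0, t0), (r1, t0), (r2, t0), (r3, t1), (r4, t0), (r5, t0), (r6, t1), (r6, t0), (r7, t0), (r6, t2), (r8, t0), (r9, t0), (r10, t0), (r11, t0), (r3, t0).
M1 accepts in {r3} and M2 accepts in {t0, t1}. The reachable pairs whose M1-component is accepting are (r3, t1), (r3, t0); in each of them the M2-component is accepting too, so the product for L(M1) \ L(M2) (M1-component accepting, M2-component rejecting) has no reachable accepting pair and the difference is empty.
Hence every string in L(M1) is also in L(M2).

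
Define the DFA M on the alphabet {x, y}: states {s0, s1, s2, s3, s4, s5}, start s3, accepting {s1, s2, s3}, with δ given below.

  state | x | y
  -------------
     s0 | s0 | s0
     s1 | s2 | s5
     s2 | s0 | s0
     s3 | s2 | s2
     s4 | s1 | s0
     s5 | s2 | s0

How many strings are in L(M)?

3

The useful subgraph on states {s2, s3} is acyclic, so L(M) is finite; the longest accepting path visits 2 useful states, giving maximum string length 1.
Counting accepting paths from s3 by length: 1 of length 0, 2 of length 1. Total 3.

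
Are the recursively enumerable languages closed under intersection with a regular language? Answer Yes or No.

Yes

First check the input against a DFA for the regular language; if it passes, run the recogniser for L and accept when it does.
So the recursively enumerable languages are closed under intersection with a regular language.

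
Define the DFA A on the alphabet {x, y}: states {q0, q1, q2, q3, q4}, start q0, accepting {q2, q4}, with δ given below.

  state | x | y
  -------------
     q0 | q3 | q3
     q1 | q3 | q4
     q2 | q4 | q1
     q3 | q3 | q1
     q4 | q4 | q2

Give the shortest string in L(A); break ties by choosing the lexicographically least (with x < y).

xyy

A breadth-first search from q0 reaches an accepting state first via the path q0 → q3 → q1 → q4 on input xyy.
No string of length < 3 is accepted (BFS exhausts all shorter strings without reaching an accepting state), and xyy is the lexicographically least accepting string of length 3.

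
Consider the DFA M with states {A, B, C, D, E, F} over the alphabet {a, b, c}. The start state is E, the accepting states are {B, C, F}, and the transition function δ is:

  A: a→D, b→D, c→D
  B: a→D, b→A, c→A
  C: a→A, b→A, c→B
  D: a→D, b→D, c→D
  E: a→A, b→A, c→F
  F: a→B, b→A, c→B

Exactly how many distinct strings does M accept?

3

The useful subgraph on states {B, E, F} is acyclic, so L(M) is finite; the longest accepting path visits 3 useful states, giving maximum string length 2.
Counting accepting paths from E by length: 1 of length 1, 2 of length 2. Total 3.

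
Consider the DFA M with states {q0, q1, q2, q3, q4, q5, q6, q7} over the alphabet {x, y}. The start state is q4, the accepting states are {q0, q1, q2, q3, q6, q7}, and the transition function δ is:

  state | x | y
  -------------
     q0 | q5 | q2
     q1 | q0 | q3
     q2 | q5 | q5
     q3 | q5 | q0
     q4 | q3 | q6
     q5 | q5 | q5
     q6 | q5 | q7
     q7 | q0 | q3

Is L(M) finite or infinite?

finite

The useful states (reachable from q4 and able to reach an accepting state) are {q0, q2, q3, q4, q6, q7}.
Restricted to these states the transition graph has no cycle, so every accepting path has bounded length and L is finite.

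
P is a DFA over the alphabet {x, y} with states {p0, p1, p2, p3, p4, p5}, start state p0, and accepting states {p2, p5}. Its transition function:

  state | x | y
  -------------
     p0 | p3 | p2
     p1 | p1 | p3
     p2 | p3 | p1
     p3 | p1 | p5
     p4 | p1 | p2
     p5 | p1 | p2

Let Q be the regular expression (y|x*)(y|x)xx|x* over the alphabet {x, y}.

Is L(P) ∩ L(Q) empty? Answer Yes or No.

Yes

Converting the expression Q to a DFA (subset construction, then merging equivalent states) gives the minimal DFA with states {q0, q1, q2, q3, q4, q5, q6, q7, q8}, start state q0, accepting states {q0, q1, q7, q8} and transitions q0: x→q1, y→q2; q1: x→q1, y→q3; q2: x→q4, y→q3; q3: x→q5, y→q6; q4: x→q7, y→q6; q5: x→q8, y→q6; q6: x→q6, y→q6; q7: x→q8, y→q6; q8: x→q6, y→q6.
Exploring the product automaton P × Q from the start pair (p0, q0), following both machines on each input symbol, reaches 15 state pairs: (p0, q0), (p3, q1), (p2, q2), (p1, q1), (p5, q3), (p3, q4), (p1, q3), (p3, q3), (p1, q5), (p2, q6), (p1, q7), (p5, q6), (p3, q6), (p1, q8), (p1, q6).
P accepts in {p2, p5} and Q accepts in {q0, q1, q7, q8}; no reachable pair has both components accepting, so no string drives both machines to acceptance simultaneously and L(P) ∩ L(Q) = ∅.
So no string is accepted by both, and the intersection is empty.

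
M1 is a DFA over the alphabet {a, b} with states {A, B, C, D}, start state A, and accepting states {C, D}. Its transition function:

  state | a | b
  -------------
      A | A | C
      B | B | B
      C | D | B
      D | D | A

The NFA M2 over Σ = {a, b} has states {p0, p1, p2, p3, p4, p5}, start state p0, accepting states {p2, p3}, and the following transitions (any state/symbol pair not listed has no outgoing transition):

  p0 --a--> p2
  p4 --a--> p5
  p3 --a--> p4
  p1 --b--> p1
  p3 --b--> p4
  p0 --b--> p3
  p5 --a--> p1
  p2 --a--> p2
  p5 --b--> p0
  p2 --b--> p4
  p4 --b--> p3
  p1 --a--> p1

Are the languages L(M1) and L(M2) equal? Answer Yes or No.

No

The string ab is accepted by M1 but rejected by M2.
So L(M1) ≠ L(M2).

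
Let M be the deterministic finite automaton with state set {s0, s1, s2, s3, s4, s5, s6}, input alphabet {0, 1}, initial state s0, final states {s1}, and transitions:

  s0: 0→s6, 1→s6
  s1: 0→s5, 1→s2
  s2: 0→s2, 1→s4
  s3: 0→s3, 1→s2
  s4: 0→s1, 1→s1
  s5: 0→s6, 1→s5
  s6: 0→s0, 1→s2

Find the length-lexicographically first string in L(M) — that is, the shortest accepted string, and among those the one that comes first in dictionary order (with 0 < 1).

0110

A breadth-first search from s0 reaches an accepting state first via the path s0 → s6 → s2 → s4 → s1 on input 0110.
No string of length < 4 is accepted (BFS exhausts all shorter strings without reaching an accepting state), and 0110 is the lexicographically least accepting string of length 4.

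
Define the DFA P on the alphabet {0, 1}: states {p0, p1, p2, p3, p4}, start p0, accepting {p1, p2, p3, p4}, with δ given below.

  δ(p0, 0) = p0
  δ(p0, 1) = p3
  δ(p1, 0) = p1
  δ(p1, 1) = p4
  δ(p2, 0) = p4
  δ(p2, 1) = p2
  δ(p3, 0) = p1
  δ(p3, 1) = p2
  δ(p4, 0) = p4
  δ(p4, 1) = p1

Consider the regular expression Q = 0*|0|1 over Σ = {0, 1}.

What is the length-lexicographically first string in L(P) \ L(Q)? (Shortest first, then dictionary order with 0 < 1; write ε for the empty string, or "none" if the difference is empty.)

01

The string 01 is accepted by P but not by Q.
No shorter string lies in the difference, and 01 is the lexicographically first length-2 string in L(P) \ L(Q).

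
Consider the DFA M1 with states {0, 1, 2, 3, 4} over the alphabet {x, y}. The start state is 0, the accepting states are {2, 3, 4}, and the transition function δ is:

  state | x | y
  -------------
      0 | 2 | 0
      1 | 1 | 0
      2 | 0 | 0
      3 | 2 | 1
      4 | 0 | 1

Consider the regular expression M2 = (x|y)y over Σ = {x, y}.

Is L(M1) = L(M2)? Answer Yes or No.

No

The string x is accepted by M1 but rejected by M2.
So L(M1) ≠ L(M2).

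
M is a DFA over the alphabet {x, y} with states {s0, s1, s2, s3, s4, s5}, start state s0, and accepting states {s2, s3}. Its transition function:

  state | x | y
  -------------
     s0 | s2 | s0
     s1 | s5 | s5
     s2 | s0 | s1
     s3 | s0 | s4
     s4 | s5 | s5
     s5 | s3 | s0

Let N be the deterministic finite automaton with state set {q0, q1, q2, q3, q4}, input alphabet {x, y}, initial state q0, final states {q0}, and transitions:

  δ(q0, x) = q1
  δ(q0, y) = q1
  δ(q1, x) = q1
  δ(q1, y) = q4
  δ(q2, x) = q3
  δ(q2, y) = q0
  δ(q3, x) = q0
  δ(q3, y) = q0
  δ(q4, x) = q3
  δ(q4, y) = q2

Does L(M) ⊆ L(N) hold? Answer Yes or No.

No

The string x is in L(M) but not in L(N).
So L(M) ⊄ L(N).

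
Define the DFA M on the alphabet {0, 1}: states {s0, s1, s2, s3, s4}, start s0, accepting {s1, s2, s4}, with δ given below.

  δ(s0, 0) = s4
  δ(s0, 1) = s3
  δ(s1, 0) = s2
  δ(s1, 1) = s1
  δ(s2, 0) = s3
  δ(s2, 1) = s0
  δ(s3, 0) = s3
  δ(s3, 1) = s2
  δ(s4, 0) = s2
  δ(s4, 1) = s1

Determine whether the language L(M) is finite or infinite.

infinite

State s0 is reachable from the start and can reach an accepting state, and it lies on the cycle s0 → s3 → s2 → s0.
Traversing that cycle any number of times yields accepted strings of unbounded length, so the language is infinite.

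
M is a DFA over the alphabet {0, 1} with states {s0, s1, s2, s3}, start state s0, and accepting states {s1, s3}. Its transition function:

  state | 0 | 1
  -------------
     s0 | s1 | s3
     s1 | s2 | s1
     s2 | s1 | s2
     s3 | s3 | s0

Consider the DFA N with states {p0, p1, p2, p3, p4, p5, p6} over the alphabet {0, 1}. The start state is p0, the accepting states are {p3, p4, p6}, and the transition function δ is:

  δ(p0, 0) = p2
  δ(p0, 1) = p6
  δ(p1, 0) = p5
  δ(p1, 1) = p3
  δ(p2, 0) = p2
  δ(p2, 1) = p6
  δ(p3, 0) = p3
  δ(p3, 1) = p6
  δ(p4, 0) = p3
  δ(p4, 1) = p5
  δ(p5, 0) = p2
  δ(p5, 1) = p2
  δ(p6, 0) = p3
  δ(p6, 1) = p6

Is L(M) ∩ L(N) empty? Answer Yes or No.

No

The string 1 is accepted by both M and N.
Hence L(M) ∩ L(N) ≠ ∅.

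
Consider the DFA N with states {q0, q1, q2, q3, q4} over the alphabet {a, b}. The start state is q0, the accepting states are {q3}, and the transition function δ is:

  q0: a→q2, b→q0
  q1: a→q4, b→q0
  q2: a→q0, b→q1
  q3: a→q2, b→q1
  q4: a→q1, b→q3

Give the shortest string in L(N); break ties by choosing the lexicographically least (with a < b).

A breadth-first search from q0 reaches an accepting state first via the path q0 → q2 → q1 → q4 → q3 on input abab.
No string of length < 4 is accepted (BFS exhausts all shorter strings without reaching an accepting state), and abab is the lexicographically least accepting string of length 4.

abab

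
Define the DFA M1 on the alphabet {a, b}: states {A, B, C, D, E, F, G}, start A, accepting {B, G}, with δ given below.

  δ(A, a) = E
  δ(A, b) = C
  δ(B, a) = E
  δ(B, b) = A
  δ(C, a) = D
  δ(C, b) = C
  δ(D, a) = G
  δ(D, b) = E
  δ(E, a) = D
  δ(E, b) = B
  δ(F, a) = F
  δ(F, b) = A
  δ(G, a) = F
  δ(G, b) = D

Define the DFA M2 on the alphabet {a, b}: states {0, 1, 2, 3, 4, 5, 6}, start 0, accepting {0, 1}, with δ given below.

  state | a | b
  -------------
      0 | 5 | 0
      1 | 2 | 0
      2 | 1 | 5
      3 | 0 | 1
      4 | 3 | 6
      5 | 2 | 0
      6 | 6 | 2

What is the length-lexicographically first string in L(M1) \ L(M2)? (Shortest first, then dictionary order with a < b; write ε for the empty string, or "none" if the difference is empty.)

The string baa is accepted by M1 but not by M2.
No shorter string lies in the difference, and baa is the lexicographically first length-3 string in L(M1) \ L(M2).

baa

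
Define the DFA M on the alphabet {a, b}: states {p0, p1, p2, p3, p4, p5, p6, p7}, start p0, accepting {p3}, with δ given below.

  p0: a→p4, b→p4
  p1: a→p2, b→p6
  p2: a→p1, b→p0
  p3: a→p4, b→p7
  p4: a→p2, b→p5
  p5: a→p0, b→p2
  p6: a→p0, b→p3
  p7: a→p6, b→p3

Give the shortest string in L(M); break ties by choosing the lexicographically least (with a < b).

A breadth-first search from p0 reaches an accepting state first via the path p0 → p4 → p2 → p1 → p6 → p3 on input aaabb.
No string of length < 5 is accepted (BFS exhausts all shorter strings without reaching an accepting state), and aaabb is the lexicographically least accepting string of length 5.

aaabb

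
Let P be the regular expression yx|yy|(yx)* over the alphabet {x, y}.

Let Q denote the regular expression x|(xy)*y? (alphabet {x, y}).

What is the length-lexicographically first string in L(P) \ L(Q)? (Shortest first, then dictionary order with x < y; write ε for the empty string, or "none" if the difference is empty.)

The string yx is accepted by P but not by Q.
No shorter string lies in the difference, and yx is the lexicographically first length-2 string in L(P) \ L(Q).

yx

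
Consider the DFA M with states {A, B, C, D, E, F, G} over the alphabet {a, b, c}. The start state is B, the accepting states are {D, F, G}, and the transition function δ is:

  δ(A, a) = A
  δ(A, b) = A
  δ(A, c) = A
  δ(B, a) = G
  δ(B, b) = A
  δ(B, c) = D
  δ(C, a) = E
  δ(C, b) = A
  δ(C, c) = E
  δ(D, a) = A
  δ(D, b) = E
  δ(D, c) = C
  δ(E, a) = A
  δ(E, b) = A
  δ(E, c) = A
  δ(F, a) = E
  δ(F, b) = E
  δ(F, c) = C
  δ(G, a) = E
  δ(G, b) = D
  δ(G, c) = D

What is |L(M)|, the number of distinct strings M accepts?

4

The useful subgraph on states {B, D, G} is acyclic, so L(M) is finite; the longest accepting path visits 3 useful states, giving maximum string length 2.
Counting accepting paths from B by length: 2 of length 1, 2 of length 2. Total 4.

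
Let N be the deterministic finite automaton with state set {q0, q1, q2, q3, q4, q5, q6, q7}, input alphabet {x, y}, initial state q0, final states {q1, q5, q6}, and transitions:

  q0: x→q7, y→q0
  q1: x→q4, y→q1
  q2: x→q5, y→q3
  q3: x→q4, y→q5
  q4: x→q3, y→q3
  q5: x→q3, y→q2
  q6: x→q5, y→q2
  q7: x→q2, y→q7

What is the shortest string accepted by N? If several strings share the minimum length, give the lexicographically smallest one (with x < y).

A breadth-first search from q0 reaches an accepting state first via the path q0 → q7 → q2 → q5 on input xxx.
No string of length < 3 is accepted (BFS exhausts all shorter strings without reaching an accepting state), and xxx is the lexicographically least accepting string of length 3.

xxx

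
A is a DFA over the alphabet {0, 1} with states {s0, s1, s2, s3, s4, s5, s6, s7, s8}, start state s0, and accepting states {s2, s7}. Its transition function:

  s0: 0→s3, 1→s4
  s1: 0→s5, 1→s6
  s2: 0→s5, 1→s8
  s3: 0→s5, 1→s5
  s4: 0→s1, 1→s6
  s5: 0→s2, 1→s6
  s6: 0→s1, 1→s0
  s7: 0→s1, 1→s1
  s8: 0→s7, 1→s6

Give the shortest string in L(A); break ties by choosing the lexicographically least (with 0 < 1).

000

A breadth-first search from s0 reaches an accepting state first via the path s0 → s3 → s5 → s2 on input 000.
No string of length < 3 is accepted (BFS exhausts all shorter strings without reaching an accepting state), and 000 is the lexicographically least accepting string of length 3.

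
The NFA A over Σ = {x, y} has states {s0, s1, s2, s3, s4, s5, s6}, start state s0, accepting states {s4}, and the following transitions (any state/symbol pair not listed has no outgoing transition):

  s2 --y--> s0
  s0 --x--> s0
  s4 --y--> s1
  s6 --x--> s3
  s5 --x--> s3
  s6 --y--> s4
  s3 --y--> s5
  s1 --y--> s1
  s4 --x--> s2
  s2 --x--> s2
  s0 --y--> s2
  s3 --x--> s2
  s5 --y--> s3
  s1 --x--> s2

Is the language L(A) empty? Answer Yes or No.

Yes

The states reachable from the start state are {s0, s2}.
None of the accepting states {s4} is reachable, so no string is accepted and L(A) = ∅.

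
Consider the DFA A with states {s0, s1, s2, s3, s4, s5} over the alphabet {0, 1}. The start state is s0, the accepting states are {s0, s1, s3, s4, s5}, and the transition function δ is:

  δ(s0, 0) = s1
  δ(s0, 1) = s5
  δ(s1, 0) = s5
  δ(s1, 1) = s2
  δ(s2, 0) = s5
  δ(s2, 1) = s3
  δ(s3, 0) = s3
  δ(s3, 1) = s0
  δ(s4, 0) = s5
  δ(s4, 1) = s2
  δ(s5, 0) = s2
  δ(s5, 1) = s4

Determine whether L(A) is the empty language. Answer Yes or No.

The empty string ε is accepted: the run s0 ends in the accepting state s0.
Since at least one string is accepted, L(A) is not empty.

No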